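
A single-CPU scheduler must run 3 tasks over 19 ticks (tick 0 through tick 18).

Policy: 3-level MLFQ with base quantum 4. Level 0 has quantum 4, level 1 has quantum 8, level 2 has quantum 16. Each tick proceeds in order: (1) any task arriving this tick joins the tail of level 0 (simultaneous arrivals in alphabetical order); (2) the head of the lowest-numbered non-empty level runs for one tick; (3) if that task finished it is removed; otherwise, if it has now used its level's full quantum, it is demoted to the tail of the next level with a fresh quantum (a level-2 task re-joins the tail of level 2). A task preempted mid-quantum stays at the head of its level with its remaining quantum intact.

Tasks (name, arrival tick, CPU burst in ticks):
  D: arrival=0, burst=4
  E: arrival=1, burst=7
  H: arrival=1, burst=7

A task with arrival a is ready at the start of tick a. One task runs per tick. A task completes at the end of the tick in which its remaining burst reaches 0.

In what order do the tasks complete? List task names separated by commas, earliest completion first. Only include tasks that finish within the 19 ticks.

t=0: L0/L1/L2 = D/-/- → run D
t=1: L0/L1/L2 = DEH/-/- → run D
t=2: L0/L1/L2 = DEH/-/- → run D
t=3: L0/L1/L2 = DEH/-/- → run D
t=4: L0/L1/L2 = EH/-/- → run E
t=5: L0/L1/L2 = EH/-/- → run E
t=6: L0/L1/L2 = EH/-/- → run E
t=7: L0/L1/L2 = EH/-/- → run E
t=8: L0/L1/L2 = H/E/- → run H
t=9: L0/L1/L2 = H/E/- → run H
t=10: L0/L1/L2 = H/E/- → run H
t=11: L0/L1/L2 = H/E/- → run H
t=12: L0/L1/L2 = -/EH/- → run E
t=13: L0/L1/L2 = -/EH/- → run E
t=14: L0/L1/L2 = -/EH/- → run E
t=15: L0/L1/L2 = -/H/- → run H
t=16: L0/L1/L2 = -/H/- → run H
t=17: L0/L1/L2 = -/H/- → run H
t=18: (idle)

completion order = D, E, H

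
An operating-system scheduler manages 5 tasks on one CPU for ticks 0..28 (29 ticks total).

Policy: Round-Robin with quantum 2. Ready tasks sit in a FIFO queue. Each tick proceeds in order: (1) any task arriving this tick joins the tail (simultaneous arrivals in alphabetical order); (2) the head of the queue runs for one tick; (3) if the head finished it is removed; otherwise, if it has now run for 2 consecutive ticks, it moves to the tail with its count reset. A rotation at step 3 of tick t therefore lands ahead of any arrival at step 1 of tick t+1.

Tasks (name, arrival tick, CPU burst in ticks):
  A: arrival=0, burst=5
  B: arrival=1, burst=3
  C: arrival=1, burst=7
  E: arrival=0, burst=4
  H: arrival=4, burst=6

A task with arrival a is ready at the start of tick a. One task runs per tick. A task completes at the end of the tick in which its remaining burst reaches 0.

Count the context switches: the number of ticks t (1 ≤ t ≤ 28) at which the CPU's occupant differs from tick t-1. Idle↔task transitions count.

t=0: queue=[A,E] q_used=0 → run A
t=1: queue=[A,E,B,C] q_used=1 → run A
t=2: queue=[E,B,C,A] q_used=0 → run E
t=3: queue=[E,B,C,A] q_used=1 → run E
t=4: queue=[B,C,A,E,H] q_used=0 → run B
t=5: queue=[B,C,A,E,H] q_used=1 → run B
t=6: queue=[C,A,E,H,B] q_used=0 → run C
t=7: queue=[C,A,E,H,B] q_used=1 → run C
t=8: queue=[A,E,H,B,C] q_used=0 → run A
t=9: queue=[A,E,H,B,C] q_used=1 → run A
t=10: queue=[E,H,B,C,A] q_used=0 → run E
t=11: queue=[E,H,B,C,A] q_used=1 → run E
t=12: queue=[H,B,C,A] q_used=0 → run H
t=13: queue=[H,B,C,A] q_used=1 → run H
t=14: queue=[B,C,A,H] q_used=0 → run B
t=15: queue=[C,A,H] q_used=0 → run C
t=16: queue=[C,A,H] q_used=1 → run C
t=17: queue=[A,H,C] q_used=0 → run A
t=18: queue=[H,C] q_used=0 → run H
t=19: queue=[H,C] q_used=1 → run H
t=20: queue=[C,H] q_used=0 → run C
t=21: queue=[C,H] q_used=1 → run C
t=22: queue=[H,C] q_used=0 → run H
t=23: queue=[H,C] q_used=1 → run H
t=24: queue=[C] q_used=0 → run C
t=25: (idle)
t=26: (idle)
t=27: (idle)
t=28: (idle)

context switches = 14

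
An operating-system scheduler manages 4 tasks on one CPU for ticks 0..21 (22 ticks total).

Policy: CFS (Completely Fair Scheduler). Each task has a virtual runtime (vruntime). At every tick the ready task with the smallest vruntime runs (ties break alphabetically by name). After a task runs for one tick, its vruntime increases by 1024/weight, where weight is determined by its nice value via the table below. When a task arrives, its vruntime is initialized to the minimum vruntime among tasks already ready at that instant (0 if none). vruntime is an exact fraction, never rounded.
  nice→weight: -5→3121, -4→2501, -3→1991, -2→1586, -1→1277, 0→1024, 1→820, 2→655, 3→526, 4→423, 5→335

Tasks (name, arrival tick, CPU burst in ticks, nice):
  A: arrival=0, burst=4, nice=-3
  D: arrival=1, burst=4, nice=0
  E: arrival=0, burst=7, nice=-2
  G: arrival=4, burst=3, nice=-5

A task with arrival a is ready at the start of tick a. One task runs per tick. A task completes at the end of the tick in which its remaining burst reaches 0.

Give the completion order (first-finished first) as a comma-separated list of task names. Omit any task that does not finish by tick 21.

completion order = G, A, D, E

t=0: vr[A=0 E=0] → run A
t=1: vr[A=1024/1991 D=0 E=0] → run D
t=2: vr[A=1024/1991 D=1 E=0] → run E
t=3: vr[A=1024/1991 D=1 E=512/793] → run A
t=4: vr[A=2048/1991 D=1 E=512/793 G=512/793] → run E
t=5: vr[A=2048/1991 D=1 E=1024/793 G=512/793] → run G
t=6: vr[A=2048/1991 D=1 E=1024/793 G=2409984/2474953] → run G
t=7: vr[A=2048/1991 D=1 E=1024/793 G=3222016/2474953] → run D
t=8: vr[A=2048/1991 D=2 E=1024/793 G=3222016/2474953] → run A
t=9: vr[A=3072/1991 D=2 E=1024/793 G=3222016/2474953] → run E
t=10: vr[A=3072/1991 D=2 E=1536/793 G=3222016/2474953] → run G
t=11: vr[A=3072/1991 D=2 E=1536/793] → run A
t=12: vr[D=2 E=1536/793] → run E
t=13: vr[D=2 E=2048/793] → run D
t=14: vr[D=3 E=2048/793] → run E
t=15: vr[D=3 E=2560/793] → run D
t=16: vr[E=2560/793] → run E
t=17: vr[E=3072/793] → run E
t=18: (idle)
t=19: (idle)
t=20: (idle)
t=21: (idle)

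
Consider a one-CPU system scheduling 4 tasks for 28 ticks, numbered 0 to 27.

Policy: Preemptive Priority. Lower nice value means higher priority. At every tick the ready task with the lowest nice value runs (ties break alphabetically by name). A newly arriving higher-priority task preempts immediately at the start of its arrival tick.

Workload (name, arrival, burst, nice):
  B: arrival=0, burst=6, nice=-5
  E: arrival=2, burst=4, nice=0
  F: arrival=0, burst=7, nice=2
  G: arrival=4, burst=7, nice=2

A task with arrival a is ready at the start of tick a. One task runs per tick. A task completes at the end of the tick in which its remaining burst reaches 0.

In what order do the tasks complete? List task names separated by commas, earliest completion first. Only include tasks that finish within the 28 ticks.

completion order = B, E, F, G

t=0: ready={B,F} → run B
t=1: ready={B,F} → run B
t=2: ready={B,E,F} → run B
t=3: ready={B,E,F} → run B
t=4: ready={B,E,F,G} → run B
t=5: ready={B,E,F,G} → run B
t=6: ready={E,F,G} → run E
t=7: ready={E,F,G} → run E
t=8: ready={E,F,G} → run E
t=9: ready={E,F,G} → run E
t=10: ready={F,G} → run F
t=11: ready={F,G} → run F
t=12: ready={F,G} → run F
t=13: ready={F,G} → run F
t=14: ready={F,G} → run F
t=15: ready={F,G} → run F
t=16: ready={F,G} → run F
t=17: ready={G} → run G
t=18: ready={G} → run G
t=19: ready={G} → run G
t=20: ready={G} → run G
t=21: ready={G} → run G
t=22: ready={G} → run G
t=23: ready={G} → run G
t=24: (idle)
t=25: (idle)
t=26: (idle)
t=27: (idle)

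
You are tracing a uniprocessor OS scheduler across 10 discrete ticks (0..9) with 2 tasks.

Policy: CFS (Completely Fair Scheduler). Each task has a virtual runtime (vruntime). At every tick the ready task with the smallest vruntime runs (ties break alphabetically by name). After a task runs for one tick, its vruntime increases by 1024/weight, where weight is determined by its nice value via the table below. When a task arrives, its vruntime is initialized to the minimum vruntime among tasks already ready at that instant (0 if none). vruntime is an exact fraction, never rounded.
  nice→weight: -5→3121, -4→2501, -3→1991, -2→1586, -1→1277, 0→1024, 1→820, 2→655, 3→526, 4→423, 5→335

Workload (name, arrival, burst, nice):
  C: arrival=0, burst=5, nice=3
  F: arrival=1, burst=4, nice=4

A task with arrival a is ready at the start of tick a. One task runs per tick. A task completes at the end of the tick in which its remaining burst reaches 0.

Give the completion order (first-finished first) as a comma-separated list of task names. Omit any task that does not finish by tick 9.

t=0: vr[C=0] → run C
t=1: vr[C=512/263 F=512/263] → run C
t=2: vr[C=1024/263 F=512/263] → run F
t=3: vr[C=1024/263 F=485888/111249] → run C
t=4: vr[C=1536/263 F=485888/111249] → run F
t=5: vr[C=1536/263 F=755200/111249] → run C
t=6: vr[C=2048/263 F=755200/111249] → run F
t=7: vr[C=2048/263 F=341504/37083] → run C
t=8: vr[F=341504/37083] → run F
t=9: (idle)

completion order = C, F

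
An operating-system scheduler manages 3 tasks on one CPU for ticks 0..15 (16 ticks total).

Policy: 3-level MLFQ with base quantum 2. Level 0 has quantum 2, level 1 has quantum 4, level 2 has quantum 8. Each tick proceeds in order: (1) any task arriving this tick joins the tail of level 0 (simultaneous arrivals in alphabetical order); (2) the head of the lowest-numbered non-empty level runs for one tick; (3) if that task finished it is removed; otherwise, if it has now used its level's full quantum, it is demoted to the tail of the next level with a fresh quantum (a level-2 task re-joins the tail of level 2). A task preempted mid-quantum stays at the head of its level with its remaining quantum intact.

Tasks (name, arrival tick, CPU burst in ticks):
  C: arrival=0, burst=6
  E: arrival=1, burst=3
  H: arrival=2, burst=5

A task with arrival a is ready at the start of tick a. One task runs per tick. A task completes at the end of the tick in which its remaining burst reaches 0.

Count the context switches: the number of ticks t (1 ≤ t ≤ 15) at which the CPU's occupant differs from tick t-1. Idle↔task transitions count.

context switches = 6

t=0: L0/L1/L2 = C/-/- → run C
t=1: L0/L1/L2 = CE/-/- → run C
t=2: L0/L1/L2 = EH/C/- → run E
t=3: L0/L1/L2 = EH/C/- → run E
t=4: L0/L1/L2 = H/CE/- → run H
t=5: L0/L1/L2 = H/CE/- → run H
t=6: L0/L1/L2 = -/CEH/- → run C
t=7: L0/L1/L2 = -/CEH/- → run C
t=8: L0/L1/L2 = -/CEH/- → run C
t=9: L0/L1/L2 = -/CEH/- → run C
t=10: L0/L1/L2 = -/EH/- → run E
t=11: L0/L1/L2 = -/H/- → run H
t=12: L0/L1/L2 = -/H/- → run H
t=13: L0/L1/L2 = -/H/- → run H
t=14: (idle)
t=15: (idle)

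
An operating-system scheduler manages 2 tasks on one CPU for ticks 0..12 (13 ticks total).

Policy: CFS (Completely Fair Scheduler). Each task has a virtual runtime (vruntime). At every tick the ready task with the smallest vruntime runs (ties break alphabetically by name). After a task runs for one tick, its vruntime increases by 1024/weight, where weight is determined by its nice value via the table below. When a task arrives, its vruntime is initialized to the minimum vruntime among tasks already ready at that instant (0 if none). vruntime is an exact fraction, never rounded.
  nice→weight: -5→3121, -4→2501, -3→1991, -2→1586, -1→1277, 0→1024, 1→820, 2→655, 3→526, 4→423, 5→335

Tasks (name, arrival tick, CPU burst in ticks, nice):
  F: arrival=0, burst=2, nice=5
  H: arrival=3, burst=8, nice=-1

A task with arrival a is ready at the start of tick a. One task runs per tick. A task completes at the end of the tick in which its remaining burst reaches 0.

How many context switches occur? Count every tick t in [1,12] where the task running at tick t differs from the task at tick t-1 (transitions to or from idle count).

t=0: vr[F=0] → run F
t=1: vr[F=1024/335] → run F
t=2: (idle)
t=3: vr[H=0] → run H
t=4: vr[H=1024/1277] → run H
t=5: vr[H=2048/1277] → run H
t=6: vr[H=3072/1277] → run H
t=7: vr[H=4096/1277] → run H
t=8: vr[H=5120/1277] → run H
t=9: vr[H=6144/1277] → run H
t=10: vr[H=7168/1277] → run H
t=11: (idle)
t=12: (idle)

context switches = 3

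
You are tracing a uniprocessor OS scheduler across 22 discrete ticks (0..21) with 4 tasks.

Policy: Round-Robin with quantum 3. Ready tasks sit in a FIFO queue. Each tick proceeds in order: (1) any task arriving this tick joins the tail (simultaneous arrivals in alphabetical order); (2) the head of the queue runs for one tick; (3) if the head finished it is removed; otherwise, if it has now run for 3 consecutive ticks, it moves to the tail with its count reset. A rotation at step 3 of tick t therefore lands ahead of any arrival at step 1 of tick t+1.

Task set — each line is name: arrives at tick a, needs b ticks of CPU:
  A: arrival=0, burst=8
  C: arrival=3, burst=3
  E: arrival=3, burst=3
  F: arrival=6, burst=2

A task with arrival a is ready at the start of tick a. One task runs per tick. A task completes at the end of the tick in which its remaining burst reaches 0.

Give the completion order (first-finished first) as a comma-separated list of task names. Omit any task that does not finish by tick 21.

t=0: queue=[A] q_used=0 → run A
t=1: queue=[A] q_used=1 → run A
t=2: queue=[A] q_used=2 → run A
t=3: queue=[A,C,E] q_used=0 → run A
t=4: queue=[A,C,E] q_used=1 → run A
t=5: queue=[A,C,E] q_used=2 → run A
t=6: queue=[C,E,A,F] q_used=0 → run C
t=7: queue=[C,E,A,F] q_used=1 → run C
t=8: queue=[C,E,A,F] q_used=2 → run C
t=9: queue=[E,A,F] q_used=0 → run E
t=10: queue=[E,A,F] q_used=1 → run E
t=11: queue=[E,A,F] q_used=2 → run E
t=12: queue=[A,F] q_used=0 → run A
t=13: queue=[A,F] q_used=1 → run A
t=14: queue=[F] q_used=0 → run F
t=15: queue=[F] q_used=1 → run F
t=16: (idle)
t=17: (idle)
t=18: (idle)
t=19: (idle)
t=20: (idle)
t=21: (idle)

completion order = C, E, A, F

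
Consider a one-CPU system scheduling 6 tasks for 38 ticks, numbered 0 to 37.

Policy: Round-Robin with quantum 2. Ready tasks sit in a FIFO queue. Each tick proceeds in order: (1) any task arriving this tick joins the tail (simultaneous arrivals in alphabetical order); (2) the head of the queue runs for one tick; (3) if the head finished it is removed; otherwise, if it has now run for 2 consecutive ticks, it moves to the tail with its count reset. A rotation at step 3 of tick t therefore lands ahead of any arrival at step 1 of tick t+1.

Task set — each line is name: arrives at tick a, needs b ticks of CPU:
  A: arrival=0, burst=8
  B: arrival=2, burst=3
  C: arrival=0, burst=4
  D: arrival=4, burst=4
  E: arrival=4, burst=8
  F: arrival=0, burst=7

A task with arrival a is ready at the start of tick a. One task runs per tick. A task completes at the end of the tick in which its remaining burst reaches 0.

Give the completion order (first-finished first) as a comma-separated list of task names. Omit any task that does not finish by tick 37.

t=0: queue=[A,C,F] q_used=0 → run A
t=1: queue=[A,C,F] q_used=1 → run A
t=2: queue=[C,F,A,B] q_used=0 → run C
t=3: queue=[C,F,A,B] q_used=1 → run C
t=4: queue=[F,A,B,C,D,E] q_used=0 → run F
t=5: queue=[F,A,B,C,D,E] q_used=1 → run F
t=6: queue=[A,B,C,D,E,F] q_used=0 → run A
t=7: queue=[A,B,C,D,E,F] q_used=1 → run A
t=8: queue=[B,C,D,E,F,A] q_used=0 → run B
t=9: queue=[B,C,D,E,F,A] q_used=1 → run B
t=10: queue=[C,D,E,F,A,B] q_used=0 → run C
t=11: queue=[C,D,E,F,A,B] q_used=1 → run C
t=12: queue=[D,E,F,A,B] q_used=0 → run D
t=13: queue=[D,E,F,A,B] q_used=1 → run D
t=14: queue=[E,F,A,B,D] q_used=0 → run E
t=15: queue=[E,F,A,B,D] q_used=1 → run E
t=16: queue=[F,A,B,D,E] q_used=0 → run F
t=17: queue=[F,A,B,D,E] q_used=1 → run F
t=18: queue=[A,B,D,E,F] q_used=0 → run A
t=19: queue=[A,B,D,E,F] q_used=1 → run A
t=20: queue=[B,D,E,F,A] q_used=0 → run B
t=21: queue=[D,E,F,A] q_used=0 → run D
t=22: queue=[D,E,F,A] q_used=1 → run D
t=23: queue=[E,F,A] q_used=0 → run E
t=24: queue=[E,F,A] q_used=1 → run E
t=25: queue=[F,A,E] q_used=0 → run F
t=26: queue=[F,A,E] q_used=1 → run F
t=27: queue=[A,E,F] q_used=0 → run A
t=28: queue=[A,E,F] q_used=1 → run A
t=29: queue=[E,F] q_used=0 → run E
t=30: queue=[E,F] q_used=1 → run E
t=31: queue=[F,E] q_used=0 → run F
t=32: queue=[E] q_used=0 → run E
t=33: queue=[E] q_used=1 → run E
t=34: (idle)
t=35: (idle)
t=36: (idle)
t=37: (idle)

completion order = C, B, D, A, F, E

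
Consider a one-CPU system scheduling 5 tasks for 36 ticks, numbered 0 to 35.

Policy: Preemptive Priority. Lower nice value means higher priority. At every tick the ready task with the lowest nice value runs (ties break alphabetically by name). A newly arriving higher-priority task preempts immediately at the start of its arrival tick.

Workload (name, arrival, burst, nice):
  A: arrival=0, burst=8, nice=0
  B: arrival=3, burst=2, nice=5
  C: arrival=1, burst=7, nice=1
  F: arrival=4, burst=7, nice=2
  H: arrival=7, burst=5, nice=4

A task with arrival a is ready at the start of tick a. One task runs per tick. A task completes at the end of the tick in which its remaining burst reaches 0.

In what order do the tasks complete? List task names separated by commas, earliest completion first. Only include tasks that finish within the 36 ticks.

t=0: ready={A} → run A
t=1: ready={A,C} → run A
t=2: ready={A,C} → run A
t=3: ready={A,B,C} → run A
t=4: ready={A,B,C,F} → run A
t=5: ready={A,B,C,F} → run A
t=6: ready={A,B,C,F} → run A
t=7: ready={A,B,C,F,H} → run A
t=8: ready={B,C,F,H} → run C
t=9: ready={B,C,F,H} → run C
t=10: ready={B,C,F,H} → run C
t=11: ready={B,C,F,H} → run C
t=12: ready={B,C,F,H} → run C
t=13: ready={B,C,F,H} → run C
t=14: ready={B,C,F,H} → run C
t=15: ready={B,F,H} → run F
t=16: ready={B,F,H} → run F
t=17: ready={B,F,H} → run F
t=18: ready={B,F,H} → run F
t=19: ready={B,F,H} → run F
t=20: ready={B,F,H} → run F
t=21: ready={B,F,H} → run F
t=22: ready={B,H} → run H
t=23: ready={B,H} → run H
t=24: ready={B,H} → run H
t=25: ready={B,H} → run H
t=26: ready={B,H} → run H
t=27: ready={B} → run B
t=28: ready={B} → run B
t=29: (idle)
t=30: (idle)
t=31: (idle)
t=32: (idle)
t=33: (idle)
t=34: (idle)
t=35: (idle)

completion order = A, C, F, H, B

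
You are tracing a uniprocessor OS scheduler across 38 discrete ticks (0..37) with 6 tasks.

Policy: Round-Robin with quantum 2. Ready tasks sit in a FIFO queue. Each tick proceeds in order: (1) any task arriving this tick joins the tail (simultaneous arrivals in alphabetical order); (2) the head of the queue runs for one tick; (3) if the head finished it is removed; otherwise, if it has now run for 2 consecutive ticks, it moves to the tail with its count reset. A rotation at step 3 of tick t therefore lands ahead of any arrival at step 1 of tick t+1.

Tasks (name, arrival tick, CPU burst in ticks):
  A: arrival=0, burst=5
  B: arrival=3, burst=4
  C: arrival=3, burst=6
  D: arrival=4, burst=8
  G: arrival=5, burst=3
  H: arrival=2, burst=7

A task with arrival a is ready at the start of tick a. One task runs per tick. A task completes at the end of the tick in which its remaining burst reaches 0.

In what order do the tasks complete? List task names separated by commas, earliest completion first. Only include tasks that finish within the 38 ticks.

completion order = A, B, G, C, H, D

t=0: queue=[A] q_used=0 → run A
t=1: queue=[A] q_used=1 → run A
t=2: queue=[A,H] q_used=0 → run A
t=3: queue=[A,H,B,C] q_used=1 → run A
t=4: queue=[H,B,C,A,D] q_used=0 → run H
t=5: queue=[H,B,C,A,D,G] q_used=1 → run H
t=6: queue=[B,C,A,D,G,H] q_used=0 → run B
t=7: queue=[B,C,A,D,G,H] q_used=1 → run B
t=8: queue=[C,A,D,G,H,B] q_used=0 → run C
t=9: queue=[C,A,D,G,H,B] q_used=1 → run C
t=10: queue=[A,D,G,H,B,C] q_used=0 → run A
t=11: queue=[D,G,H,B,C] q_used=0 → run D
t=12: queue=[D,G,H,B,C] q_used=1 → run D
t=13: queue=[G,H,B,C,D] q_used=0 → run G
t=14: queue=[G,H,B,C,D] q_used=1 → run G
t=15: queue=[H,B,C,D,G] q_used=0 → run H
t=16: queue=[H,B,C,D,G] q_used=1 → run H
t=17: queue=[B,C,D,G,H] q_used=0 → run B
t=18: queue=[B,C,D,G,H] q_used=1 → run B
t=19: queue=[C,D,G,H] q_used=0 → run C
t=20: queue=[C,D,G,H] q_used=1 → run C
t=21: queue=[D,G,H,C] q_used=0 → run D
t=22: queue=[D,G,H,C] q_used=1 → run D
t=23: queue=[G,H,C,D] q_used=0 → run G
t=24: queue=[H,C,D] q_used=0 → run H
t=25: queue=[H,C,D] q_used=1 → run H
t=26: queue=[C,D,H] q_used=0 → run C
t=27: queue=[C,D,H] q_used=1 → run C
t=28: queue=[D,H] q_used=0 → run D
t=29: queue=[D,H] q_used=1 → run D
t=30: queue=[H,D] q_used=0 → run H
t=31: queue=[D] q_used=0 → run D
t=32: queue=[D] q_used=1 → run D
t=33: (idle)
t=34: (idle)
t=35: (idle)
t=36: (idle)
t=37: (idle)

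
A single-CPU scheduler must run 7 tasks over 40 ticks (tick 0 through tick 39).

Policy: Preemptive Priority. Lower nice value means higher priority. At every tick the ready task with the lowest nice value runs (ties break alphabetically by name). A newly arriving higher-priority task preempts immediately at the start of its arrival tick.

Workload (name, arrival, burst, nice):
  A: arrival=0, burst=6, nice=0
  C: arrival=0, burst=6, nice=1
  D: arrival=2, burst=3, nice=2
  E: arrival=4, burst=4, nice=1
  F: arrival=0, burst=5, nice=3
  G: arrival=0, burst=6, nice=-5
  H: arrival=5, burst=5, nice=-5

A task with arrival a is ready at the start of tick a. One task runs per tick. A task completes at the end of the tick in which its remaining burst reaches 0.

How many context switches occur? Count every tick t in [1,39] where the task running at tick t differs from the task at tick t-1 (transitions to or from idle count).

context switches = 7

t=0: ready={A,C,F,G} → run G
t=1: ready={A,C,F,G} → run G
t=2: ready={A,C,D,F,G} → run G
t=3: ready={A,C,D,F,G} → run G
t=4: ready={A,C,D,E,F,G} → run G
t=5: ready={A,C,D,E,F,G,H} → run G
t=6: ready={A,C,D,E,F,H} → run H
t=7: ready={A,C,D,E,F,H} → run H
t=8: ready={A,C,D,E,F,H} → run H
t=9: ready={A,C,D,E,F,H} → run H
t=10: ready={A,C,D,E,F,H} → run H
t=11: ready={A,C,D,E,F} → run A
t=12: ready={A,C,D,E,F} → run A
t=13: ready={A,C,D,E,F} → run A
t=14: ready={A,C,D,E,F} → run A
t=15: ready={A,C,D,E,F} → run A
t=16: ready={A,C,D,E,F} → run A
t=17: ready={C,D,E,F} → run C
t=18: ready={C,D,E,F} → run C
t=19: ready={C,D,E,F} → run C
t=20: ready={C,D,E,F} → run C
t=21: ready={C,D,E,F} → run C
t=22: ready={C,D,E,F} → run C
t=23: ready={D,E,F} → run E
t=24: ready={D,E,F} → run E
t=25: ready={D,E,F} → run E
t=26: ready={D,E,F} → run E
t=27: ready={D,F} → run D
t=28: ready={D,F} → run D
t=29: ready={D,F} → run D
t=30: ready={F} → run F
t=31: ready={F} → run F
t=32: ready={F} → run F
t=33: ready={F} → run F
t=34: ready={F} → run F
t=35: (idle)
t=36: (idle)
t=37: (idle)
t=38: (idle)
t=39: (idle)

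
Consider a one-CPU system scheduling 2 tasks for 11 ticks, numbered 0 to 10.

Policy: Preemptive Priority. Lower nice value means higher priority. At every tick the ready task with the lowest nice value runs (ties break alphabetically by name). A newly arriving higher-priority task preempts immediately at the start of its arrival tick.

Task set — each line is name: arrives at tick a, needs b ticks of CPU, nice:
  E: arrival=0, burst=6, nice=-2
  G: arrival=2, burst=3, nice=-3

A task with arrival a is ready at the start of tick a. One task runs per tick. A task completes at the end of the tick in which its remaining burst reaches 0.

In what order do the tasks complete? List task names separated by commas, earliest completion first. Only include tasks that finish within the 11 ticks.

t=0: ready={E} → run E
t=1: ready={E} → run E
t=2: ready={E,G} → run G
t=3: ready={E,G} → run G
t=4: ready={E,G} → run G
t=5: ready={E} → run E
t=6: ready={E} → run E
t=7: ready={E} → run E
t=8: ready={E} → run E
t=9: (idle)
t=10: (idle)

completion order = G, E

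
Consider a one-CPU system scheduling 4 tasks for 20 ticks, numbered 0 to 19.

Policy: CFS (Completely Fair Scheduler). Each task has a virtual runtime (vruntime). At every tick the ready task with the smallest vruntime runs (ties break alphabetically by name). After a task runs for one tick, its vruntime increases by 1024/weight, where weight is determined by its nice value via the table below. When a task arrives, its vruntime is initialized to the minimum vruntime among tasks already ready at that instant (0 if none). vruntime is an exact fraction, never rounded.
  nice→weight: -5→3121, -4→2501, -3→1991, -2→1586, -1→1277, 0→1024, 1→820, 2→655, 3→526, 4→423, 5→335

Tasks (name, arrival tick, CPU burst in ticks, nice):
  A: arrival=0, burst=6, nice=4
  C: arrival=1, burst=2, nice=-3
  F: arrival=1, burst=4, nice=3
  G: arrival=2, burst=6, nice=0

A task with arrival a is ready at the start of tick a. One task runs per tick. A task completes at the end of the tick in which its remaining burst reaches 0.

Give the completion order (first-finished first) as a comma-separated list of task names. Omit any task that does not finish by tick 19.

completion order = C, G, F, A

t=0: vr[A=0] → run A
t=1: vr[A=1024/423 C=1024/423 F=1024/423] → run A
t=2: vr[A=2048/423 C=1024/423 F=1024/423 G=1024/423] → run C
t=3: vr[A=2048/423 C=2471936/842193 F=1024/423 G=1024/423] → run F
t=4: vr[A=2048/423 C=2471936/842193 F=485888/111249 G=1024/423] → run G
t=5: vr[A=2048/423 C=2471936/842193 F=485888/111249 G=1447/423] → run C
t=6: vr[A=2048/423 F=485888/111249 G=1447/423] → run G
t=7: vr[A=2048/423 F=485888/111249 G=1870/423] → run F
t=8: vr[A=2048/423 F=702464/111249 G=1870/423] → run G
t=9: vr[A=2048/423 F=702464/111249 G=2293/423] → run A
t=10: vr[A=1024/141 F=702464/111249 G=2293/423] → run G
t=11: vr[A=1024/141 F=702464/111249 G=2716/423] → run F
t=12: vr[A=1024/141 F=919040/111249 G=2716/423] → run G
t=13: vr[A=1024/141 F=919040/111249 G=3139/423] → run A
t=14: vr[A=4096/423 F=919040/111249 G=3139/423] → run G
t=15: vr[A=4096/423 F=919040/111249] → run F
t=16: vr[A=4096/423] → run A
t=17: vr[A=5120/423] → run A
t=18: (idle)
t=19: (idle)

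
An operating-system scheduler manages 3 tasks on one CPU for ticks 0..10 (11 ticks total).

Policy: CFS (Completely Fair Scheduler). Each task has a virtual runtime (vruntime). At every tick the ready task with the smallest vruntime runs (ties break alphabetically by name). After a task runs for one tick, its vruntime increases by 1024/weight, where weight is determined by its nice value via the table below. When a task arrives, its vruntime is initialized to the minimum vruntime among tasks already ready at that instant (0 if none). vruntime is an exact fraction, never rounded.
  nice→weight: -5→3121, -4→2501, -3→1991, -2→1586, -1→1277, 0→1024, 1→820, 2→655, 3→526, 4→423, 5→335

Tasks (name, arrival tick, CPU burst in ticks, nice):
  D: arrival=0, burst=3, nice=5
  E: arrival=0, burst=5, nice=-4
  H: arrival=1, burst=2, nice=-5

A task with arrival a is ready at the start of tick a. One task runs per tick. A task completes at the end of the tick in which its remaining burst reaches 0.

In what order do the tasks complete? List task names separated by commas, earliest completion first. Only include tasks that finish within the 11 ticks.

t=0: vr[D=0 E=0] → run D
t=1: vr[D=1024/335 E=0 H=0] → run E
t=2: vr[D=1024/335 E=1024/2501 H=0] → run H
t=3: vr[D=1024/335 E=1024/2501 H=1024/3121] → run H
t=4: vr[D=1024/335 E=1024/2501] → run E
t=5: vr[D=1024/335 E=2048/2501] → run E
t=6: vr[D=1024/335 E=3072/2501] → run E
t=7: vr[D=1024/335 E=4096/2501] → run E
t=8: vr[D=1024/335] → run D
t=9: vr[D=2048/335] → run D
t=10: (idle)

completion order = H, E, D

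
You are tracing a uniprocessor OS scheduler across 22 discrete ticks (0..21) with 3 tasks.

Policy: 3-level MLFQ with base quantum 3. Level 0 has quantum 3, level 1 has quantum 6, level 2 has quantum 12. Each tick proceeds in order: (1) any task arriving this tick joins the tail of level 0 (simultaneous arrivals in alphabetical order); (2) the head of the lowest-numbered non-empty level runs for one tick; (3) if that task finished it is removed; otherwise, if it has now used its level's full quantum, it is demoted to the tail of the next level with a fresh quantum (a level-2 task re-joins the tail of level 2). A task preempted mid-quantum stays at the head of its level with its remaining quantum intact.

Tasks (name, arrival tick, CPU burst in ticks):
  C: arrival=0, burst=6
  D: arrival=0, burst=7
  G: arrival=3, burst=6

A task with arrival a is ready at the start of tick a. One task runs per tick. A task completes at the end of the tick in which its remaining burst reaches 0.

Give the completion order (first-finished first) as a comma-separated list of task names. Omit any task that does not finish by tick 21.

completion order = C, D, G

t=0: L0/L1/L2 = CD/-/- → run C
t=1: L0/L1/L2 = CD/-/- → run C
t=2: L0/L1/L2 = CD/-/- → run C
t=3: L0/L1/L2 = DG/C/- → run D
t=4: L0/L1/L2 = DG/C/- → run D
t=5: L0/L1/L2 = DG/C/- → run D
t=6: L0/L1/L2 = G/CD/- → run G
t=7: L0/L1/L2 = G/CD/- → run G
t=8: L0/L1/L2 = G/CD/- → run G
t=9: L0/L1/L2 = -/CDG/- → run C
t=10: L0/L1/L2 = -/CDG/- → run C
t=11: L0/L1/L2 = -/CDG/- → run C
t=12: L0/L1/L2 = -/DG/- → run D
t=13: L0/L1/L2 = -/DG/- → run D
t=14: L0/L1/L2 = -/DG/- → run D
t=15: L0/L1/L2 = -/DG/- → run D
t=16: L0/L1/L2 = -/G/- → run G
t=17: L0/L1/L2 = -/G/- → run G
t=18: L0/L1/L2 = -/G/- → run G
t=19: (idle)
t=20: (idle)
t=21: (idle)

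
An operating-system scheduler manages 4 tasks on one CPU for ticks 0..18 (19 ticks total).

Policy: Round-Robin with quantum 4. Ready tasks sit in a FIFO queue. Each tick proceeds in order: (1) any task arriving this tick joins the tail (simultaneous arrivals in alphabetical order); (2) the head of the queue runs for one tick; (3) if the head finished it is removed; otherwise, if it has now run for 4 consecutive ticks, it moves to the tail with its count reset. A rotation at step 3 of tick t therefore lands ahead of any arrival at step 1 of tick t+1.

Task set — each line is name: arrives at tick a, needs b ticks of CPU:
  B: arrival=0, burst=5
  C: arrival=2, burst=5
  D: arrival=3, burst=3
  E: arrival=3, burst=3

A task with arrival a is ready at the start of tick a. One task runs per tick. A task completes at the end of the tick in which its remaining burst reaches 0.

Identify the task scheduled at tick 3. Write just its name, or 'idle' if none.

t=0: queue=[B] q_used=0 → run B
t=1: queue=[B] q_used=1 → run B
t=2: queue=[B,C] q_used=2 → run B
t=3: queue=[B,C,D,E] q_used=3 → run B
t=4: queue=[C,D,E,B] q_used=0 → run C
t=5: queue=[C,D,E,B] q_used=1 → run C
t=6: queue=[C,D,E,B] q_used=2 → run C
t=7: queue=[C,D,E,B] q_used=3 → run C
t=8: queue=[D,E,B,C] q_used=0 → run D
t=9: queue=[D,E,B,C] q_used=1 → run D
t=10: queue=[D,E,B,C] q_used=2 → run D
t=11: queue=[E,B,C] q_used=0 → run E
t=12: queue=[E,B,C] q_used=1 → run E
t=13: queue=[E,B,C] q_used=2 → run E
t=14: queue=[B,C] q_used=0 → run B
t=15: queue=[C] q_used=0 → run C
t=16: (idle)
t=17: (idle)
t=18: (idle)

running at tick 3 = B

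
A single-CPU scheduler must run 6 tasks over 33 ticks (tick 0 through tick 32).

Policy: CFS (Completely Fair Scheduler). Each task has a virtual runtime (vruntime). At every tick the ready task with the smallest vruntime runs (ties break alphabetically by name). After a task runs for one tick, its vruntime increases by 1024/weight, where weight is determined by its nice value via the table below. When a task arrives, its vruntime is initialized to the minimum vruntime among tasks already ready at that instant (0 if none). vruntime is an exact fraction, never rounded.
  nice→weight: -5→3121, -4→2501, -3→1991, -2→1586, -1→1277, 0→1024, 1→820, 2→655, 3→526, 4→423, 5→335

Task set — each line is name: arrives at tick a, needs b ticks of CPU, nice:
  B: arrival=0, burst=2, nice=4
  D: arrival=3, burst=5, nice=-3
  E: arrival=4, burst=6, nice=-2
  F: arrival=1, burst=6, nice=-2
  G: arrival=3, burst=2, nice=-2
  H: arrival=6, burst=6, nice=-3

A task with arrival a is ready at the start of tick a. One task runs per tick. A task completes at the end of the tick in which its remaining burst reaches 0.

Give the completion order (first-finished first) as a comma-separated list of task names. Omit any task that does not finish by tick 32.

completion order = B, G, D, H, F, E

t=0: vr[B=0] → run B
t=1: vr[B=1024/423 F=1024/423] → run B
t=2: vr[F=1024/423] → run F
t=3: vr[D=1028608/335439 F=1028608/335439 G=1028608/335439] → run D
t=4: vr[D=2391448064/667859049 E=1028608/335439 F=1028608/335439 G=1028608/335439] → run E
t=5: vr[D=2391448064/667859049 E=1245184/335439 F=1028608/335439 G=1028608/335439] → run F
t=6: vr[D=2391448064/667859049 E=1245184/335439 F=1245184/335439 G=1028608/335439 H=1028608/335439] → run G
t=7: vr[D=2391448064/667859049 E=1245184/335439 F=1245184/335439 G=1245184/335439 H=1028608/335439] → run H
t=8: vr[D=2391448064/667859049 E=1245184/335439 F=1245184/335439 G=1245184/335439 H=2391448064/667859049] → run D
t=9: vr[D=2734937600/667859049 E=1245184/335439 F=1245184/335439 G=1245184/335439 H=2391448064/667859049] → run H
t=10: vr[D=2734937600/667859049 E=1245184/335439 F=1245184/335439 G=1245184/335439 H=2734937600/667859049] → run E
t=11: vr[D=2734937600/667859049 E=1461760/335439 F=1245184/335439 G=1245184/335439 H=2734937600/667859049] → run F
t=12: vr[D=2734937600/667859049 E=1461760/335439 F=1461760/335439 G=1245184/335439 H=2734937600/667859049] → run G
t=13: vr[D=2734937600/667859049 E=1461760/335439 F=1461760/335439 H=2734937600/667859049] → run D
t=14: vr[D=3078427136/667859049 E=1461760/335439 F=1461760/335439 H=2734937600/667859049] → run H
t=15: vr[D=3078427136/667859049 E=1461760/335439 F=1461760/335439 H=3078427136/667859049] → run E
t=16: vr[D=3078427136/667859049 E=1678336/335439 F=1461760/335439 H=3078427136/667859049] → run F
t=17: vr[D=3078427136/667859049 E=1678336/335439 F=1678336/335439 H=3078427136/667859049] → run D
t=18: vr[D=3421916672/667859049 E=1678336/335439 F=1678336/335439 H=3078427136/667859049] → run H
t=19: vr[D=3421916672/667859049 E=1678336/335439 F=1678336/335439 H=3421916672/667859049] → run E
t=20: vr[D=3421916672/667859049 E=1894912/335439 F=1678336/335439 H=3421916672/667859049] → run F
t=21: vr[D=3421916672/667859049 E=1894912/335439 F=1894912/335439 H=3421916672/667859049] → run D
t=22: vr[E=1894912/335439 F=1894912/335439 H=3421916672/667859049] → run H
t=23: vr[E=1894912/335439 F=1894912/335439 H=3765406208/667859049] → run H
t=24: vr[E=1894912/335439 F=1894912/335439] → run E
t=25: vr[E=2111488/335439 F=1894912/335439] → run F
t=26: vr[E=2111488/335439] → run E
t=27: (idle)
t=28: (idle)
t=29: (idle)
t=30: (idle)
t=31: (idle)
t=32: (idle)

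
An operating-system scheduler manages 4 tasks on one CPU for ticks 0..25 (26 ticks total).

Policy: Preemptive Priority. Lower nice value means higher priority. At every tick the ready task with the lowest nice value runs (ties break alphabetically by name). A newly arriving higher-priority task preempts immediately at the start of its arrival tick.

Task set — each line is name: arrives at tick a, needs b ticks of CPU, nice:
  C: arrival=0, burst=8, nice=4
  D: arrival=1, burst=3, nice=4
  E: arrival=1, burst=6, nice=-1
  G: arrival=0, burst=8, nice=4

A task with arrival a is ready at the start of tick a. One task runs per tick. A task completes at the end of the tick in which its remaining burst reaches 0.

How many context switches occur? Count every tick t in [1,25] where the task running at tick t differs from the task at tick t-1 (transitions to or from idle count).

context switches = 5

t=0: ready={C,G} → run C
t=1: ready={C,D,E,G} → run E
t=2: ready={C,D,E,G} → run E
t=3: ready={C,D,E,G} → run E
t=4: ready={C,D,E,G} → run E
t=5: ready={C,D,E,G} → run E
t=6: ready={C,D,E,G} → run E
t=7: ready={C,D,G} → run C
t=8: ready={C,D,G} → run C
t=9: ready={C,D,G} → run C
t=10: ready={C,D,G} → run C
t=11: ready={C,D,G} → run C
t=12: ready={C,D,G} → run C
t=13: ready={C,D,G} → run C
t=14: ready={D,G} → run D
t=15: ready={D,G} → run D
t=16: ready={D,G} → run D
t=17: ready={G} → run G
t=18: ready={G} → run G
t=19: ready={G} → run G
t=20: ready={G} → run G
t=21: ready={G} → run G
t=22: ready={G} → run G
t=23: ready={G} → run G
t=24: ready={G} → run G
t=25: (idle)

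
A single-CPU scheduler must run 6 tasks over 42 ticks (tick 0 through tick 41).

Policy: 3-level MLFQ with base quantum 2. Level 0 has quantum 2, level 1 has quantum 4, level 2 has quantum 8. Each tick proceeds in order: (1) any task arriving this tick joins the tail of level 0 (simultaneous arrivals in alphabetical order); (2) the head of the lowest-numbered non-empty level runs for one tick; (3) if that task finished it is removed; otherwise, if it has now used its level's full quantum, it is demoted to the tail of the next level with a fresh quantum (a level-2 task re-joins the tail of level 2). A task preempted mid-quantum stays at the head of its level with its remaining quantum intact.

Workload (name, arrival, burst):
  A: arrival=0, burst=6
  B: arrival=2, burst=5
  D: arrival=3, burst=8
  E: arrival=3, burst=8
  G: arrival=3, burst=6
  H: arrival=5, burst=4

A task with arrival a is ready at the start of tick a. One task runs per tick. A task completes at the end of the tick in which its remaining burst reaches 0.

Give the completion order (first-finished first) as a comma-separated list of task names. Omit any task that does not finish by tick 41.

completion order = A, B, G, H, D, E

t=0: L0/L1/L2 = A/-/- → run A
t=1: L0/L1/L2 = A/-/- → run A
t=2: L0/L1/L2 = B/A/- → run B
t=3: L0/L1/L2 = BDEG/A/- → run B
t=4: L0/L1/L2 = DEG/AB/- → run D
t=5: L0/L1/L2 = DEGH/AB/- → run D
t=6: L0/L1/L2 = EGH/ABD/- → run E
t=7: L0/L1/L2 = EGH/ABD/- → run E
t=8: L0/L1/L2 = GH/ABDE/- → run G
t=9: L0/L1/L2 = GH/ABDE/- → run G
t=10: L0/L1/L2 = H/ABDEG/- → run H
t=11: L0/L1/L2 = H/ABDEG/- → run H
t=12: L0/L1/L2 = -/ABDEGH/- → run A
t=13: L0/L1/L2 = -/ABDEGH/- → run A
t=14: L0/L1/L2 = -/ABDEGH/- → run A
t=15: L0/L1/L2 = -/ABDEGH/- → run A
t=16: L0/L1/L2 = -/BDEGH/- → run B
t=17: L0/L1/L2 = -/BDEGH/- → run B
t=18: L0/L1/L2 = -/BDEGH/- → run B
t=19: L0/L1/L2 = -/DEGH/- → run D
t=20: L0/L1/L2 = -/DEGH/- → run D
t=21: L0/L1/L2 = -/DEGH/- → run D
t=22: L0/L1/L2 = -/DEGH/- → run D
t=23: L0/L1/L2 = -/EGH/D → run E
t=24: L0/L1/L2 = -/EGH/D → run E
t=25: L0/L1/L2 = -/EGH/D → run E
t=26: L0/L1/L2 = -/EGH/D → run E
t=27: L0/L1/L2 = -/GH/DE → run G
t=28: L0/L1/L2 = -/GH/DE → run G
t=29: L0/L1/L2 = -/GH/DE → run G
t=30: L0/L1/L2 = -/GH/DE → run G
t=31: L0/L1/L2 = -/H/DE → run H
t=32: L0/L1/L2 = -/H/DE → run H
t=33: L0/L1/L2 = -/-/DE → run D
t=34: L0/L1/L2 = -/-/DE → run D
t=35: L0/L1/L2 = -/-/E → run E
t=36: L0/L1/L2 = -/-/E → run E
t=37: (idle)
t=38: (idle)
t=39: (idle)
t=40: (idle)
t=41: (idle)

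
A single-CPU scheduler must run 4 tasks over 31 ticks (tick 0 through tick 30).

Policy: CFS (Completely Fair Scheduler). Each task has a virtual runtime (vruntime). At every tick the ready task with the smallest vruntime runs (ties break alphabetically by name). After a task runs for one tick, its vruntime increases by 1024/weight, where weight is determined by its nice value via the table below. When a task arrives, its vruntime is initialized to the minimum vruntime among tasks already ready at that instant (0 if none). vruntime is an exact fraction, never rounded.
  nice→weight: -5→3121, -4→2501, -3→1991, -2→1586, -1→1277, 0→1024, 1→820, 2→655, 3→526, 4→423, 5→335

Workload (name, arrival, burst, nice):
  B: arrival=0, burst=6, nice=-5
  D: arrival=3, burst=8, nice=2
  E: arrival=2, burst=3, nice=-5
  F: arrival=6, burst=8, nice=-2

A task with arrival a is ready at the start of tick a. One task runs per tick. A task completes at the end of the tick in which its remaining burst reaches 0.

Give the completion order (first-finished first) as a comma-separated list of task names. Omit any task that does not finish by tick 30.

completion order = E, B, F, D

t=0: vr[B=0] → run B
t=1: vr[B=1024/3121] → run B
t=2: vr[B=2048/3121 E=2048/3121] → run B
t=3: vr[B=3072/3121 D=2048/3121 E=2048/3121] → run D
t=4: vr[B=3072/3121 D=4537344/2044255 E=2048/3121] → run E
t=5: vr[B=3072/3121 D=4537344/2044255 E=3072/3121] → run B
t=6: vr[B=4096/3121 D=4537344/2044255 E=3072/3121 F=3072/3121] → run E
t=7: vr[B=4096/3121 D=4537344/2044255 E=4096/3121 F=3072/3121] → run F
t=8: vr[B=4096/3121 D=4537344/2044255 E=4096/3121 F=4034048/2474953] → run B
t=9: vr[B=5120/3121 D=4537344/2044255 E=4096/3121 F=4034048/2474953] → run E
t=10: vr[B=5120/3121 D=4537344/2044255 F=4034048/2474953] → run F
t=11: vr[B=5120/3121 D=4537344/2044255 F=5632000/2474953] → run B
t=12: vr[D=4537344/2044255 F=5632000/2474953] → run D
t=13: vr[D=7733248/2044255 F=5632000/2474953] → run F
t=14: vr[D=7733248/2044255 F=7229952/2474953] → run F
t=15: vr[D=7733248/2044255 F=8827904/2474953] → run F
t=16: vr[D=7733248/2044255 F=10425856/2474953] → run D
t=17: vr[D=10929152/2044255 F=10425856/2474953] → run F
t=18: vr[D=10929152/2044255 F=12023808/2474953] → run F
t=19: vr[D=10929152/2044255 F=13621760/2474953] → run D
t=20: vr[D=14125056/2044255 F=13621760/2474953] → run F
t=21: vr[D=14125056/2044255] → run D
t=22: vr[D=3464192/408851] → run D
t=23: vr[D=20516864/2044255] → run D
t=24: vr[D=23712768/2044255] → run D
t=25: (idle)
t=26: (idle)
t=27: (idle)
t=28: (idle)
t=29: (idle)
t=30: (idle)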